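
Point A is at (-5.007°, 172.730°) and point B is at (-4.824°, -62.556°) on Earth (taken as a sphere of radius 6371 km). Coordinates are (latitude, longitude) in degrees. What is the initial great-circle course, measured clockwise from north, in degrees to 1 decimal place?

Δλ = 124.714° = 2.1767 rad.
y = sin Δλ · cos φ₂ = (0.8220)(0.9965) = 0.8191
x = cos φ₁ sin φ₂ − sin φ₁ cos φ₂ cos Δλ = (0.9962)(-0.0841) − (-0.0873)(0.9965)(-0.5695) = -0.1333
θ = atan2(y, x) = 99.24°, so the bearing is 99.2°.

99.2°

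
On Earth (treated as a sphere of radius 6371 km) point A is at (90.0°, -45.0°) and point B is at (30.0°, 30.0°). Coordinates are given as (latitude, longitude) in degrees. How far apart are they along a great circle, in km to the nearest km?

6672 km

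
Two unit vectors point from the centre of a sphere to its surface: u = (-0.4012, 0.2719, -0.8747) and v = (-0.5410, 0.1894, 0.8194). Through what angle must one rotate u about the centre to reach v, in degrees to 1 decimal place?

u·v = -0.4482; |u| = 1.0000, |v| = 1.0000.
cos θ = (u·v)/(|u||v|) = -0.4482, so θ = 116.6°.

116.6°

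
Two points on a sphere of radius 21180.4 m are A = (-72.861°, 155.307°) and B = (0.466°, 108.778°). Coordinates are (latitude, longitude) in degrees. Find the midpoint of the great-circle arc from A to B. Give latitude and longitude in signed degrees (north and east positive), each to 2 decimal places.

-37.80°, 118.86°

The central angle between A and B is δ = 1.3746 rad.
With f = 0.5, the slerp weights are sin((1−f)δ)/sin δ = 0.6469 and sin(fδ)/sin δ = 0.6469.
Weighted sum of the unit vectors: (0.6469)·(-0.2677,0.1231,-0.9556) + (0.6469)·(-0.3219,0.9467,0.0081) = (-0.3814, 0.6920, -0.6129).
Converting back: φ = atan2(z, √(x²+y²)) = -37.80°, λ = atan2(y, x) = 118.86°.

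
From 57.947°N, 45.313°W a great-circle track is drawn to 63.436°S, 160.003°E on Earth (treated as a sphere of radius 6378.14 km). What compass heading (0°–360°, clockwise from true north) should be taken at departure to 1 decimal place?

235.4°

With φ₁ = 1.0114, φ₂ = -1.1072, Δλ = -2.6997 rad, the forward-azimuth formula gives
θ = atan2( sin Δλ cos φ₂ , cos φ₁ sin φ₂ − sin φ₁ cos φ₂ cos Δλ ) = atan2(-0.1912, -0.1321) = -124.63°.
Adding 360° brings this into [0°, 360°): 235.4°.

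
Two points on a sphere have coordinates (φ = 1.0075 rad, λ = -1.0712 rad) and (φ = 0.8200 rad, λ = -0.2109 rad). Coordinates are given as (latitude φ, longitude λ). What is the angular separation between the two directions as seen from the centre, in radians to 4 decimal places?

0.5437 rad

With latitudes φ₁ = 57.725°, φ₂ = 46.983° and longitude difference Δλ = 49.292°:
cos c = sin φ₁ sin φ₂ + cos φ₁ cos φ₂ cos Δλ = (0.8455)(0.7311) + (0.5340)(0.6822)(0.6522) = 0.85578,
so c = arccos(0.85578) = 0.54375 rad.
So the angular separation is 0.5437 rad.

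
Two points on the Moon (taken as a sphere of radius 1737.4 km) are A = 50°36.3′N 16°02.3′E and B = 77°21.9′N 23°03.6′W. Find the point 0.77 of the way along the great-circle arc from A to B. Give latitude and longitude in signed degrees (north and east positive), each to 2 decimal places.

The central angle between A and B is δ = 0.5320 rad.
With f = 0.77, the slerp weights are sin((1−f)δ)/sin δ = 0.2406 and sin(fδ)/sin δ = 0.7852.
Weighted sum of the unit vectors: (0.2406)·(0.6100,0.1753,0.7728) + (0.7852)·(0.2013,-0.0857,0.9758) = (0.3048, -0.0251, 0.9521).
Converting back: φ = atan2(z, √(x²+y²)) = 72.19°, λ = atan2(y, x) = -4.70°.

72.19°, -4.70°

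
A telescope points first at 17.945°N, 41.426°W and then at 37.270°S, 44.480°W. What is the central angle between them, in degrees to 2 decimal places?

55.29°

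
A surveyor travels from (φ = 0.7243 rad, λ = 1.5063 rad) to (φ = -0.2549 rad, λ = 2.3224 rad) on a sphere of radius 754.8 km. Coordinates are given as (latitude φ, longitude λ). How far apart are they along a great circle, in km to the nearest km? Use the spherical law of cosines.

In radians: φ₁ = 0.7243, φ₂ = -0.2549, Δλ = 46.759° = 0.8161 rad.
cos c = sin φ₁ sin φ₂ + cos φ₁ cos φ₂ cos Δλ = (0.6626)(-0.2521) + (0.7490)(0.9677)(0.6851) = 0.32944,
so c = arccos(0.32944) = 1.23509 rad.
Distance = R·c = 754.8 × 1.2351 ≈ 932 km.

932 km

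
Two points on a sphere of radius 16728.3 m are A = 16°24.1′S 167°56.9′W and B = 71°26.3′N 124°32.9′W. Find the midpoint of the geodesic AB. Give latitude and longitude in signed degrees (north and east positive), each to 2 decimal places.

Central angle δ = 1.6166 rad. Interpolating on the sphere with fraction f = 0.5:
P = [sin((1−f)δ)·A + sin(fδ)·B] / sin δ = 0.7239·A + 0.7239·B in Cartesian coordinates,
giving P = (-0.8098, -0.3348, 0.4818), i.e. latitude 28.80°, longitude -157.54°.

28.80°, -157.54°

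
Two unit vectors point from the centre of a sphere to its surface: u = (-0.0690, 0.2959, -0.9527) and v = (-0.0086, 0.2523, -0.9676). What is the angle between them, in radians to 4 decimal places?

0.0760 rad

u·v = 0.9971; |u| = 1.0000, |v| = 1.0000.
cos θ = (u·v)/(|u||v|) = 0.9971, so θ = 0.0760 rad.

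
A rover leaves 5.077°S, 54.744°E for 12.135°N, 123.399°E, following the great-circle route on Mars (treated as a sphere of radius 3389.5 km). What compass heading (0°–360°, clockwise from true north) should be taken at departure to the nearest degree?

75°

Δλ = 68.655° = 1.1983 rad.
y = sin Δλ · cos φ₂ = (0.9314)(0.9777) = 0.9106
x = cos φ₁ sin φ₂ − sin φ₁ cos φ₂ cos Δλ = (0.9961)(0.2102) − (-0.0885)(0.9777)(0.3640) = 0.2409
θ = atan2(y, x) = 75.18°, so the bearing is 75°.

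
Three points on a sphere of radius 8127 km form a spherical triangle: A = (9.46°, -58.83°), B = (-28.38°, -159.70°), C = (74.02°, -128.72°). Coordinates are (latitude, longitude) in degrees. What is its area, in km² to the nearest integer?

116269086 km²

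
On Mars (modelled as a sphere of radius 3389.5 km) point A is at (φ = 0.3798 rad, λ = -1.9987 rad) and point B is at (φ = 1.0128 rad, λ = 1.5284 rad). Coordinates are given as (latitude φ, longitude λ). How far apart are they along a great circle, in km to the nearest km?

In radians: φ₁ = 0.3798, φ₂ = 1.0128, Δλ = -157.912° = -2.7561 rad.
cos c = sin φ₁ sin φ₂ + cos φ₁ cos φ₂ cos Δλ = (0.3707)(0.8483) + (0.9287)(0.5295)(-0.9266) = -0.14116,
so c = arccos(-0.14116) = 1.71243 rad.
Distance = R·c = 3389.5 × 1.7124 ≈ 5804 km.

5804 km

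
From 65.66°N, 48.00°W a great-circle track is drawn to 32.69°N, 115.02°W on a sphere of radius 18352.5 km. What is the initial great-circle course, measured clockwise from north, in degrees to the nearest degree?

With φ₁ = 1.1460, φ₂ = 0.5705, Δλ = -1.1697 rad, the forward-azimuth formula gives
θ = atan2( sin Δλ cos φ₂ , cos φ₁ sin φ₂ − sin φ₁ cos φ₂ cos Δλ ) = atan2(-0.7748, -0.0768) = -95.66°.
Adding 360° brings this into [0°, 360°): 264°.

264°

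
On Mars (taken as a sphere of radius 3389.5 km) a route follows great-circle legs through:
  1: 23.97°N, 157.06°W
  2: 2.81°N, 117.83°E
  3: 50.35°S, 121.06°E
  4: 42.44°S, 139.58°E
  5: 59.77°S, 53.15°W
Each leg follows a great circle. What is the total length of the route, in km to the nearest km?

13597 km

Leg 1→2: central angle 1.4729 rad, distance 4992.5 km.
Leg 2→3: central angle 0.9291 rad, distance 3149.1 km.
Leg 3→4: central angle 0.2611 rad, distance 885.1 km.
Leg 4→5: central angle 1.3483 rad, distance 4570.2 km.
Total: 4992.5 + 3149.1 + 885.1 + 4570.2 ≈ 13597 km.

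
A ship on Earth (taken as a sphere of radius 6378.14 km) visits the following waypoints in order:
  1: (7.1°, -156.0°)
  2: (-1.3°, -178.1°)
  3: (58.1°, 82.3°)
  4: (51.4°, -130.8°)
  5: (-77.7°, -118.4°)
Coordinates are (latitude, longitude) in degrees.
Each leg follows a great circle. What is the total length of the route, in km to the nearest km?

35211 km

Leg 1→2: central angle 0.4118 rad, distance 2626.8 km.
Leg 2→3: central angle 1.6784 rad, distance 10704.9 km.
Leg 3→4: central angle 1.1731 rad, distance 7482.1 km.
Leg 4→5: central angle 2.2572 rad, distance 14396.9 km.
Total: 2626.8 + 10704.9 + 7482.1 + 14396.9 ≈ 35211 km.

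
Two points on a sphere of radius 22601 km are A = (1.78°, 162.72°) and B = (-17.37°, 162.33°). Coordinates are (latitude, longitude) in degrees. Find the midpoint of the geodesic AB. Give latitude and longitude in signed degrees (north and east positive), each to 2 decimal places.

-7.80°, 162.53°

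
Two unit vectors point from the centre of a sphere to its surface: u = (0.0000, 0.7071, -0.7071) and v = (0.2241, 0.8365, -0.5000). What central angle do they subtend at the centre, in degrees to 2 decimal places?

u·v = 0.9450; |u| = 1.0000, |v| = 1.0000.
cos θ = (u·v)/(|u||v|) = 0.9451, so θ = 19.08°.

19.08°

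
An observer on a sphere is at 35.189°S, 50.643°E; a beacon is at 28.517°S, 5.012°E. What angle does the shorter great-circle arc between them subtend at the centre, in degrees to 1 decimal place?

In radians: φ₁ = -0.6142, φ₂ = -0.4977, Δλ = -45.631° = -0.7964 rad.
Haversine: a = sin²(Δφ/2) + cos φ₁ cos φ₂ sin²(Δλ/2) = 0.0034 + (0.8173)(0.8787)(0.1504) = 0.11136.
Central angle c = 2·arcsin(√a) = 0.68047 rad.
So the angular separation is 39.0°.

39.0°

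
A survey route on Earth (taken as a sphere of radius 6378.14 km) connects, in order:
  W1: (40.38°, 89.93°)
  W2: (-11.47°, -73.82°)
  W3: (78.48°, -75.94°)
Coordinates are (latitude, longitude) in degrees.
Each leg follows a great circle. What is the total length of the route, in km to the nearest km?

26459 km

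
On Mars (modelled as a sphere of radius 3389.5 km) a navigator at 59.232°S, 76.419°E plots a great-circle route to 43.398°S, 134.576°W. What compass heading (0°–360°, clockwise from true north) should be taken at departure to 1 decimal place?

With φ₁ = -1.0338, φ₂ = -0.7574, Δλ = 2.6006 rad, the forward-azimuth formula gives
θ = atan2( sin Δλ cos φ₂ , cos φ₁ sin φ₂ − sin φ₁ cos φ₂ cos Δλ ) = atan2(0.3742, -0.8867) = 157.12°.
So the initial bearing is 157.1°.

157.1°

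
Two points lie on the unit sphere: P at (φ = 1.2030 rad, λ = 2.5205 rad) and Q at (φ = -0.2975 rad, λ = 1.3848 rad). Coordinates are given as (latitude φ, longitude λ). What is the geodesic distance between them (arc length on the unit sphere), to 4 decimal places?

1.6998

With latitudes φ₁ = 68.927°, φ₂ = -17.045° and longitude difference Δλ = -65.071°:
Haversine: a = sin²(Δφ/2) + cos φ₁ cos φ₂ sin²(Δλ/2) = 0.4649 + (0.3596)(0.9561)(0.2893) = 0.56432.
Central angle c = 2·arcsin(√a) = 1.69978 rad.
On the unit sphere the arc length equals the central angle: 1.6998.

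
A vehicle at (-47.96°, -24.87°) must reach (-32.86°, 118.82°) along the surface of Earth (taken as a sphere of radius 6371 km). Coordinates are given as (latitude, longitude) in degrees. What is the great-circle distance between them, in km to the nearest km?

10328 km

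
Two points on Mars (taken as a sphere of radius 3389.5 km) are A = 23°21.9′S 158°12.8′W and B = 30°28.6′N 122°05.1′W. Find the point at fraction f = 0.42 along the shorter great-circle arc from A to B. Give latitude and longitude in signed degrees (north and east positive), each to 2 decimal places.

-0.64°, -143.40°

Central angle δ = 1.1176 rad. Interpolating on the sphere with fraction f = 0.42:
P = [sin((1−f)δ)·A + sin(fδ)·B] / sin δ = 0.6715·A + 0.5031·B in Cartesian coordinates,
giving P = (-0.8028, -0.5962, -0.0111), i.e. latitude -0.64°, longitude -143.40°.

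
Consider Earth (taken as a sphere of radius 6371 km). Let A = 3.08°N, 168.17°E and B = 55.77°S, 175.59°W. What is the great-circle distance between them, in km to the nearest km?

6709 km

In radians: φ₁ = 0.0538, φ₂ = -0.9734, Δλ = 16.240° = 0.2834 rad.
cos c = sin φ₁ sin φ₂ + cos φ₁ cos φ₂ cos Δλ = (0.0537)(-0.8268) + (0.9986)(0.5625)(0.9601) = 0.49487,
so c = arccos(0.49487) = 1.05311 rad.
Distance = R·c = 6371 × 1.0531 ≈ 6709 km.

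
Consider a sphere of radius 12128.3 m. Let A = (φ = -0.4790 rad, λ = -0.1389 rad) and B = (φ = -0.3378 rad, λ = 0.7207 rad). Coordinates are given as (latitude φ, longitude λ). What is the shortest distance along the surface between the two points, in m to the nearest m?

9659 m

Let φ₁ = -0.4790 rad, φ₂ = -0.3378 rad, and Δλ = 0.8596 rad.
cos c = sin φ₁ sin φ₂ + cos φ₁ cos φ₂ cos Δλ = (-0.4609)(-0.3314) + (0.8875)(0.9435)(0.6527) = 0.69929,
so c = arccos(0.69929) = 0.79640 rad.
Distance = R·c = 12128.3 × 0.7964 ≈ 9659 m.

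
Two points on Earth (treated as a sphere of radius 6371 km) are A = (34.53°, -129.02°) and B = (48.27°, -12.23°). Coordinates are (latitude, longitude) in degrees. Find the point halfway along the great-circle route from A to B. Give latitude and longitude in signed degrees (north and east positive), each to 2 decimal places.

Central angle δ = 1.3940 rad. Interpolating on the sphere with fraction f = 0.5:
P = [sin((1−f)δ)·A + sin(fδ)·B] / sin δ = 0.6521·A + 0.6521·B in Cartesian coordinates,
giving P = (0.0860, -0.5093, 0.8563), i.e. latitude 58.90°, longitude -80.42°.

58.90°, -80.42°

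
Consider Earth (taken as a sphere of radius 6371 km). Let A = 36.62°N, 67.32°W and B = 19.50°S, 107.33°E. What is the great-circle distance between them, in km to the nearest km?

18041 km

With latitudes φ₁ = 36.620°, φ₂ = -19.500° and longitude difference Δλ = 174.650°:
cos c = sin φ₁ sin φ₂ + cos φ₁ cos φ₂ cos Δλ = (0.5965)(-0.3338) + (0.8026)(0.9426)(-0.9956) = -0.95239,
so c = arccos(-0.95239) = 2.83179 rad.
Distance = R·c = 6371 × 2.8318 ≈ 18041 km.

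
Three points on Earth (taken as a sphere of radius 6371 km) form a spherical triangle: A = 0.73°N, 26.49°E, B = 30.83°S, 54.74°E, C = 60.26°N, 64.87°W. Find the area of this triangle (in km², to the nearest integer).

6961592 km²

Side lengths (central angles): a = 2.2856, b = 1.5715, c = 0.7230 rad; semiperimeter s = 2.2900.
By l'Huilier's theorem, tan(E/4) = √[tan(s/2) tan((s−a)/2) tan((s−b)/2) tan((s−c)/2)], giving spherical excess E = 0.1715 rad.
Area = E·R² = 0.1715 × (6371)² ≈ 6961592 km².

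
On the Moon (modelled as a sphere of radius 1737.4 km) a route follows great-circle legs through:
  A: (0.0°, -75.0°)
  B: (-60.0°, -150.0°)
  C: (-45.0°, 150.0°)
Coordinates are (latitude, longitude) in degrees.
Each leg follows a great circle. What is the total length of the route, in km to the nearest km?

Leg A→B: central angle 1.4410 rad, distance 2503.6 km.
Leg B→C: central angle 0.6614 rad, distance 1149.1 km.
Total: 2503.6 + 1149.1 ≈ 3653 km.

3653 km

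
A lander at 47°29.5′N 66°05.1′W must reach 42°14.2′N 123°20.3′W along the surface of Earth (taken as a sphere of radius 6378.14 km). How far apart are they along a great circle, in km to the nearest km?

With latitudes φ₁ = 47.492°, φ₂ = 42.237° and longitude difference Δλ = -57.253°:
cos c = sin φ₁ sin φ₂ + cos φ₁ cos φ₂ cos Δλ = (0.7372)(0.6722) + (0.6757)(0.7404)(0.5409) = 0.76614,
so c = arccos(0.76614) = 0.69799 rad.
Distance = R·c = 6378.14 × 0.6980 ≈ 4452 km.

4452 km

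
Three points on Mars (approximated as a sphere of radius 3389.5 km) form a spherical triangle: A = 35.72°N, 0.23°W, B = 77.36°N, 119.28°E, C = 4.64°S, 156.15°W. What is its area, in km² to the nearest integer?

Side lengths (central angles): a = 1.6291, b = 2.4752, c = 1.0677 rad; semiperimeter s = 2.5860.
By l'Huilier's theorem, tan(E/4) = √[tan(s/2) tan((s−a)/2) tan((s−b)/2) tan((s−c)/2)], giving spherical excess E = 1.2001 rad.
Area = E·R² = 1.2001 × (3389.5)² ≈ 13787791 km².

13787791 km²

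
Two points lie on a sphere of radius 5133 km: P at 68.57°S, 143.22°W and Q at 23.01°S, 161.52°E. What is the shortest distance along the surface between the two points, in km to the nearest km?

5040 km

Let φ₁ = -1.1968 rad, φ₂ = -0.4016 rad, and Δλ = -0.9645 rad.
Haversine: a = sin²(Δφ/2) + cos φ₁ cos φ₂ sin²(Δλ/2) = 0.1499 + (0.3654)(0.9204)(0.2151) = 0.22225.
Central angle c = 2·arcsin(√a) = 0.98183 rad.
Distance = R·c = 5133 × 0.9818 ≈ 5040 km.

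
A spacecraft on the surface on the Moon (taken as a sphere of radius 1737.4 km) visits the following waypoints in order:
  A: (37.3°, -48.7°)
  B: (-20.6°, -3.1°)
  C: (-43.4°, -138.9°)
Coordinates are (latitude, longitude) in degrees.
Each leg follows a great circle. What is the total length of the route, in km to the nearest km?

Leg A→B: central angle 1.2580 rad, distance 2185.6 km.
Leg B→C: central angle 1.8192 rad, distance 3160.6 km.
Total: 2185.6 + 3160.6 ≈ 5346 km.

5346 km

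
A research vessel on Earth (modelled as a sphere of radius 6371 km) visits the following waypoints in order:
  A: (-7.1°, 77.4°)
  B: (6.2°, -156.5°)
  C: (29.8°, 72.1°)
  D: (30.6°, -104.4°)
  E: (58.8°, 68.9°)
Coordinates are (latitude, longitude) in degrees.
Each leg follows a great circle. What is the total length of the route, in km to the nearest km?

Leg A→B: central angle 2.2076 rad, distance 14064.5 km.
Leg B→C: central angle 2.1139 rad, distance 13467.9 km.
Leg C→D: central angle 2.0858 rad, distance 13288.7 km.
Leg D→E: central angle 1.5782 rad, distance 10054.9 km.
Total: 14064.5 + 13467.9 + 13288.7 + 10054.9 ≈ 50876 km.

50876 km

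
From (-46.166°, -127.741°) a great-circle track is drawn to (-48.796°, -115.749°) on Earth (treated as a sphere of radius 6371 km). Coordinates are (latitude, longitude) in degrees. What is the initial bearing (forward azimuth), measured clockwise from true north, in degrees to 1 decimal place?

112.3°

With φ₁ = -0.8057, φ₂ = -0.8517, Δλ = 0.2093 rad, the forward-azimuth formula gives
θ = atan2( sin Δλ cos φ₂ , cos φ₁ sin φ₂ − sin φ₁ cos φ₂ cos Δλ ) = atan2(0.1369, -0.0563) = 112.34°.
So the initial bearing is 112.3°.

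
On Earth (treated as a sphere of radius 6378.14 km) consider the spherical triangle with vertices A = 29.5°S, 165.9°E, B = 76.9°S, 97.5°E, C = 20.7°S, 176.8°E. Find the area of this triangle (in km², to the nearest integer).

3135923 km²

Side lengths (central angles): a = 1.1771, b = 0.2306, c = 0.9858 rad; semiperimeter s = 1.1967.
By l'Huilier's theorem, tan(E/4) = √[tan(s/2) tan((s−a)/2) tan((s−b)/2) tan((s−c)/2)], giving spherical excess E = 0.0771 rad.
Area = E·R² = 0.0771 × (6378.14)² ≈ 3135923 km².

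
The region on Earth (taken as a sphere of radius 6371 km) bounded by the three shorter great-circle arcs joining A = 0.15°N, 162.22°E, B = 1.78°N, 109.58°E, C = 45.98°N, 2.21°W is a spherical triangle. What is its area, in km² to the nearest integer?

55077351 km²

Side lengths (central angles): a = 1.8085, b = 2.3017, c = 0.9190 rad; semiperimeter s = 2.5146.
By l'Huilier's theorem, tan(E/4) = √[tan(s/2) tan((s−a)/2) tan((s−b)/2) tan((s−c)/2)], giving spherical excess E = 1.3569 rad.
Area = E·R² = 1.3569 × (6371)² ≈ 55077351 km².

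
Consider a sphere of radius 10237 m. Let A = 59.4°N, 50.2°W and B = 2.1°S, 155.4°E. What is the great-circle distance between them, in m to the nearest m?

21326 m

Let φ₁ = 1.0367 rad, φ₂ = -0.0367 rad, and Δλ = -2.6948 rad.
cos c = sin φ₁ sin φ₂ + cos φ₁ cos φ₂ cos Δλ = (0.8607)(-0.0366) + (0.5090)(0.9993)(-0.9018) = -0.49030,
so c = arccos(-0.49030) = 2.08323 rad.
Distance = R·c = 10237 × 2.0832 ≈ 21326 m.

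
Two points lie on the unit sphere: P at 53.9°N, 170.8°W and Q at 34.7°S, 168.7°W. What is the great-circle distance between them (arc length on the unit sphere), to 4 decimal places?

Let φ₁ = 0.9407 rad, φ₂ = -0.6056 rad, and Δλ = 0.0367 rad.
Haversine: a = sin²(Δφ/2) + cos φ₁ cos φ₂ sin²(Δλ/2) = 0.4878 + (0.5892)(0.8221)(0.0003) = 0.48795.
Central angle c = 2·arcsin(√a) = 1.54669 rad.
On the unit sphere the arc length equals the central angle: 1.5467.

1.5467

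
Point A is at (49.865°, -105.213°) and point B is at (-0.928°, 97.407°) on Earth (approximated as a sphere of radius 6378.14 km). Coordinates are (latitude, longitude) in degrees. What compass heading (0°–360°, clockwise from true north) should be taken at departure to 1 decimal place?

Δλ = -157.380° = -2.7468 rad.
y = sin Δλ · cos φ₂ = (-0.3846)(0.9999) = -0.3846
x = cos φ₁ sin φ₂ − sin φ₁ cos φ₂ cos Δλ = (0.6446)(-0.0162) − (0.7645)(0.9999)(-0.9231) = 0.6952
θ = atan2(y, x) = -28.95°; adding 360° gives 331.0°.

331.0°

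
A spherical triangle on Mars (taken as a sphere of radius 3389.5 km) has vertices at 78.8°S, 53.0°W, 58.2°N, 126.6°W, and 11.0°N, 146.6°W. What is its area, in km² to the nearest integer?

10492924 km²

Side lengths (central angles): a = 0.8655, b = 1.7713, c = 2.5061 rad; semiperimeter s = 2.5715.
By l'Huilier's theorem, tan(E/4) = √[tan(s/2) tan((s−a)/2) tan((s−b)/2) tan((s−c)/2)], giving spherical excess E = 0.9133 rad.
Area = E·R² = 0.9133 × (3389.5)² ≈ 10492924 km².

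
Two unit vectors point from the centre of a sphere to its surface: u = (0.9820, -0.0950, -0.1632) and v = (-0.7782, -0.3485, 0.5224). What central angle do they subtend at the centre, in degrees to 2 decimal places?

u·v = -0.8163; |u| = 1.0000, |v| = 1.0000.
cos θ = (u·v)/(|u||v|) = -0.8164, so θ = 144.72°.

144.72°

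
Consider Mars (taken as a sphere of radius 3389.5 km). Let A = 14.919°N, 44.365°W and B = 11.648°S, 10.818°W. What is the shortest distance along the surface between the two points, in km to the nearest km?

Let φ₁ = 0.2604 rad, φ₂ = -0.2033 rad, and Δλ = 0.5855 rad.
Haversine: a = sin²(Δφ/2) + cos φ₁ cos φ₂ sin²(Δλ/2) = 0.0528 + (0.9663)(0.9794)(0.0833) = 0.13161.
Central angle c = 2·arcsin(√a) = 0.74251 rad.
Distance = R·c = 3389.5 × 0.7425 ≈ 2517 km.

2517 km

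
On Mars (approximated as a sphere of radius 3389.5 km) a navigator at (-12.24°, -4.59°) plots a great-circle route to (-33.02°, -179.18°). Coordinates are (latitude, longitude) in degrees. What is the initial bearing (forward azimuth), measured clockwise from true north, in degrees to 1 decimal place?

Δλ = -174.590° = -3.0472 rad.
y = sin Δλ · cos φ₂ = (-0.0943)(0.8385) = -0.0791
x = cos φ₁ sin φ₂ − sin φ₁ cos φ₂ cos Δλ = (0.9773)(-0.5449) − (-0.2120)(0.8385)(-0.9955) = -0.7095
θ = atan2(y, x) = -173.64°; adding 360° gives 186.4°.

186.4°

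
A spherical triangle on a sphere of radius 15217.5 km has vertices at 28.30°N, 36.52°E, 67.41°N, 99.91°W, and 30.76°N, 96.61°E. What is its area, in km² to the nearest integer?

Side lengths (central angles): a = 1.4144, b = 0.9024, c = 1.3769 rad; semiperimeter s = 1.8469.
By l'Huilier's theorem, tan(E/4) = √[tan(s/2) tan((s−a)/2) tan((s−b)/2) tan((s−c)/2)], giving spherical excess E = 0.7452 rad.
Area = E·R² = 0.7452 × (15217.5)² ≈ 172563588 km².

172563588 km²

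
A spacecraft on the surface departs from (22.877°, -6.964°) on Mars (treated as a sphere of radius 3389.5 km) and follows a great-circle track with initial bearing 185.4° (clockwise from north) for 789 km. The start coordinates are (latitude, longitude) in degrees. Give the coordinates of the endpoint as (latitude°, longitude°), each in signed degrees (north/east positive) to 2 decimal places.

9.59°, -8.23°

Angular distance δ = d/R = 789/3389.5 = 0.23278 rad; initial bearing θ = 3.2358 rad.
sin φ₂ = sin φ₁ cos δ + cos φ₁ sin δ cos θ = (0.3888)(0.9730) + (0.9213)(0.2307)(-0.9956) = 0.1667, so φ₂ = 9.59°.
Δλ = atan2(sin θ sin δ cos φ₁, cos δ − sin φ₁ sin φ₂) = atan2(-0.0200, 0.9082) = -1.262°.
λ₂ = -6.964° − 1.262° = -8.23°.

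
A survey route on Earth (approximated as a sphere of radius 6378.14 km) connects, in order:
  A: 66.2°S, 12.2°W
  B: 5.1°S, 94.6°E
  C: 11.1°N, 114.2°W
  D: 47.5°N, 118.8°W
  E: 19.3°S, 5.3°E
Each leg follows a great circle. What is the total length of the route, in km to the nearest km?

45244 km

Leg A→B: central angle 1.6056 rad, distance 10241.0 km.
Leg B→C: central angle 2.6334 rad, distance 16796.2 km.
Leg C→D: central angle 0.6389 rad, distance 4074.9 km.
Leg D→E: central angle 2.2157 rad, distance 14132.3 km.
Total: 10241.0 + 16796.2 + 4074.9 + 14132.3 ≈ 45244 km.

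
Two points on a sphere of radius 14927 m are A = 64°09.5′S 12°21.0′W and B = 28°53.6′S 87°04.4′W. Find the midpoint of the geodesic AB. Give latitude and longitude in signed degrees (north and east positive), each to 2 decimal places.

The central angle between A and B is δ = 1.0058 rad.
With f = 0.5, the slerp weights are sin((1−f)δ)/sin δ = 0.5707 and sin(fδ)/sin δ = 0.5707.
Weighted sum of the unit vectors: (0.5707)·(0.4258,-0.0932,-0.9000) + (0.5707)·(0.0447,-0.8744,-0.4832) = (0.2685, -0.5522, -0.7893).
Converting back: φ = atan2(z, √(x²+y²)) = -52.12°, λ = atan2(y, x) = -64.07°.

-52.12°, -64.07°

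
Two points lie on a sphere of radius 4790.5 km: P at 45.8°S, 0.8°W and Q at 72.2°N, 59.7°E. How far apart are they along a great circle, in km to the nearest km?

10475 km

In radians: φ₁ = -0.7994, φ₂ = 1.2601, Δλ = 60.500° = 1.0559 rad.
cos c = sin φ₁ sin φ₂ + cos φ₁ cos φ₂ cos Δλ = (-0.7169)(0.9521) + (0.6972)(0.3057)(0.4924) = -0.57765,
so c = arccos(-0.57765) = 2.18664 rad.
Distance = R·c = 4790.5 × 2.1866 ≈ 10475 km.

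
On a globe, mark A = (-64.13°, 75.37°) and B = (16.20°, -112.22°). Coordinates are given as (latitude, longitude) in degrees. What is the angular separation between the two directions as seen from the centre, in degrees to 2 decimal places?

131.79°

With latitudes φ₁ = -64.130°, φ₂ = 16.200° and longitude difference Δλ = 172.410°:
Haversine: a = sin²(Δφ/2) + cos φ₁ cos φ₂ sin²(Δλ/2) = 0.4160 + (0.4363)(0.9603)(0.9956) = 0.83318.
Central angle c = 2·arcsin(√a) = 2.30012 rad.
So the angular separation is 131.79°.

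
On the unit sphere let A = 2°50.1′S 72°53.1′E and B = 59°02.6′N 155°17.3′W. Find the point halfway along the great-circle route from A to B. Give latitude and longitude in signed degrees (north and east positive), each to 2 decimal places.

46.77°, 103.19°

The central angle between A and B is δ = 1.9660 rad.
With f = 0.5, the slerp weights are sin((1−f)δ)/sin δ = 0.9017 and sin(fδ)/sin δ = 0.9017.
Weighted sum of the unit vectors: (0.9017)·(0.2939,0.9545,-0.0495) + (0.9017)·(-0.4673,-0.2150,0.8576) = (-0.1563, 0.6668, 0.7287).
Converting back: φ = atan2(z, √(x²+y²)) = 46.77°, λ = atan2(y, x) = 103.19°.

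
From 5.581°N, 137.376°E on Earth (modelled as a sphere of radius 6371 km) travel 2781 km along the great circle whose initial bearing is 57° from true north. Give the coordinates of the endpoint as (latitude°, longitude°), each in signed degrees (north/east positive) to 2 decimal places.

Angular distance δ = d/R = 2781/6371 = 0.43651 rad; initial bearing θ = 0.9948 rad.
sin φ₂ = sin φ₁ cos δ + cos φ₁ sin δ cos θ = (0.0973)(0.9062) + (0.9953)(0.4228)(0.5446) = 0.3173, so φ₂ = 18.50°.
Δλ = atan2(sin θ sin δ cos φ₁, cos δ − sin φ₁ sin φ₂) = atan2(0.3529, 0.8754) = 21.956°.
λ₂ = 137.376° + 21.956° = 159.33°.

18.50°, 159.33°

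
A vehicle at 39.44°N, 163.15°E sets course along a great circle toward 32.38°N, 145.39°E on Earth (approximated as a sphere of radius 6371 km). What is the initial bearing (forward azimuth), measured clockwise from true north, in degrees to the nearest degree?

With φ₁ = 0.6884, φ₂ = 0.5651, Δλ = -0.3100 rad, the forward-azimuth formula gives
θ = atan2( sin Δλ cos φ₂ , cos φ₁ sin φ₂ − sin φ₁ cos φ₂ cos Δλ ) = atan2(-0.2576, -0.0973) = -110.70°.
Adding 360° brings this into [0°, 360°): 249°.

249°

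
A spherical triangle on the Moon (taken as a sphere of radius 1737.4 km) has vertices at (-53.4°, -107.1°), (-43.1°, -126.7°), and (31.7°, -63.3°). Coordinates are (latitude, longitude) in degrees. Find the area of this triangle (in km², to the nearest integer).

Side lengths (central angles): a = 1.6518, b = 1.6266, c = 0.2885 rad; semiperimeter s = 1.7834.
By l'Huilier's theorem, tan(E/4) = √[tan(s/2) tan((s−a)/2) tan((s−b)/2) tan((s−c)/2)], giving spherical excess E = 0.3079 rad.
Area = E·R² = 0.3079 × (1737.4)² ≈ 929540 km².

929540 km²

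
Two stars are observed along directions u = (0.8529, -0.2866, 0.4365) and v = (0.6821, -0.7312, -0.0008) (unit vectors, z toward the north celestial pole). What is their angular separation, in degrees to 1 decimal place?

37.7°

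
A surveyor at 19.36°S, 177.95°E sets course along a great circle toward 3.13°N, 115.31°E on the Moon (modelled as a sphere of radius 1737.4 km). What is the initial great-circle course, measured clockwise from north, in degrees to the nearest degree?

283°

With φ₁ = -0.3379, φ₂ = 0.0546, Δλ = -1.0933 rad, the forward-azimuth formula gives
θ = atan2( sin Δλ cos φ₂ , cos φ₁ sin φ₂ − sin φ₁ cos φ₂ cos Δλ ) = atan2(-0.8868, 0.2036) = -77.07°.
Adding 360° brings this into [0°, 360°): 283°.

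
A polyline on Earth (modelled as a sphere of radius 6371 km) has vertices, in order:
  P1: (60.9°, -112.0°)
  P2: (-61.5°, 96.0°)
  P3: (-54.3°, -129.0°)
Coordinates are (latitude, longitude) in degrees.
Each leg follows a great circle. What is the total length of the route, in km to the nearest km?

25073 km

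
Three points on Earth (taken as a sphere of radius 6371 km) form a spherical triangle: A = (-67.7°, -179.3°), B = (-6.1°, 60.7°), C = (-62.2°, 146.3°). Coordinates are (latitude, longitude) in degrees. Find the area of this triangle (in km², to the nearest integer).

6040890 km²

Side lengths (central angles): a = 1.4409, b = 0.2675, c = 1.6613 rad; semiperimeter s = 1.6848.
By l'Huilier's theorem, tan(E/4) = √[tan(s/2) tan((s−a)/2) tan((s−b)/2) tan((s−c)/2)], giving spherical excess E = 0.1488 rad.
Area = E·R² = 0.1488 × (6371)² ≈ 6040890 km².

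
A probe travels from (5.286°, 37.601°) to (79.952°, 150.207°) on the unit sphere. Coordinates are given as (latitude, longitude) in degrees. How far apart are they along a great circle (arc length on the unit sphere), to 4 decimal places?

1.5469

Let φ₁ = 0.0923 rad, φ₂ = 1.3954 rad, and Δλ = 1.9653 rad.
Haversine: a = sin²(Δφ/2) + cos φ₁ cos φ₂ sin²(Δλ/2) = 0.3678 + (0.9957)(0.1745)(0.6922) = 0.48803.
Central angle c = 2·arcsin(√a) = 1.54686 rad.
On the unit sphere the arc length equals the central angle: 1.5469.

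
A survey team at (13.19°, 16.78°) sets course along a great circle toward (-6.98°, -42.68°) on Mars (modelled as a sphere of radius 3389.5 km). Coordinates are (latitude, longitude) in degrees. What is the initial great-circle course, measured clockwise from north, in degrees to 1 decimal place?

With φ₁ = 0.2302, φ₂ = -0.1218, Δλ = -1.0378 rad, the forward-azimuth formula gives
θ = atan2( sin Δλ cos φ₂ , cos φ₁ sin φ₂ − sin φ₁ cos φ₂ cos Δλ ) = atan2(-0.8549, -0.2334) = -105.27°.
Adding 360° brings this into [0°, 360°): 254.7°.

254.7°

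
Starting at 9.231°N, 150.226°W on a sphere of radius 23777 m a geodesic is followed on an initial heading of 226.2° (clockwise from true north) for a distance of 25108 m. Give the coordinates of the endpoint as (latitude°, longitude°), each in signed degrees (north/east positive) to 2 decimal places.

-31.04°, 162.62°

Angular distance δ = d/R = 25108/23777 = 1.05598 rad; initial bearing θ = 3.9479 rad.
sin φ₂ = sin φ₁ cos δ + cos φ₁ sin δ cos θ = (0.1604)(0.4924) + (0.9870)(0.8704)(-0.6921) = -0.5156, so φ₂ = -31.04°.
Δλ = atan2(sin θ sin δ cos φ₁, cos δ − sin φ₁ sin φ₂) = atan2(-0.6201, 0.5751) = -47.155°.
λ₂ = -150.226° − 47.155° = -197.38° → 162.62° after wrapping to (−180°, 180°].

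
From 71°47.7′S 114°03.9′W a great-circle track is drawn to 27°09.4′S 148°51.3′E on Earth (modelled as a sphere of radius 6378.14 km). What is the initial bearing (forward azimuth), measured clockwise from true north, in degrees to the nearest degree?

Δλ = -97.080° = -1.6944 rad.
y = sin Δλ · cos φ₂ = (-0.9924)(0.8898) = -0.8830
x = cos φ₁ sin φ₂ − sin φ₁ cos φ₂ cos Δλ = (0.3124)(-0.4564) − (-0.9499)(0.8898)(-0.1233) = -0.2468
θ = atan2(y, x) = -105.61°; adding 360° gives 254°.

254°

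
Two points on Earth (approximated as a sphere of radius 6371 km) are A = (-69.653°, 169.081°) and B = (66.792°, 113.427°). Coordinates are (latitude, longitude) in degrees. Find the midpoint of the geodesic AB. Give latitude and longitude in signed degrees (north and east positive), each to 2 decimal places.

The central angle between A and B is δ = 2.4726 rad.
With f = 0.5, the slerp weights are sin((1−f)δ)/sin δ = 1.5230 and sin(fδ)/sin δ = 1.5230.
Weighted sum of the unit vectors: (1.5230)·(-0.3414,0.0659,-0.9376) + (1.5230)·(-0.1567,0.3616,0.9191) = (-0.7586, 0.6510, -0.0282).
Converting back: φ = atan2(z, √(x²+y²)) = -1.62°, λ = atan2(y, x) = 139.36°.

-1.62°, 139.36°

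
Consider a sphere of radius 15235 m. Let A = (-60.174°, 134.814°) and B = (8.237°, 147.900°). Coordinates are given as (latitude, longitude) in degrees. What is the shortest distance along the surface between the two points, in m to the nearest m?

18399 m

With latitudes φ₁ = -60.174°, φ₂ = 8.237° and longitude difference Δλ = 13.086°:
Haversine: a = sin²(Δφ/2) + cos φ₁ cos φ₂ sin²(Δλ/2) = 0.3160 + (0.4974)(0.9897)(0.0130) = 0.32242.
Central angle c = 2·arcsin(√a) = 1.20771 rad.
Distance = R·c = 15235 × 1.2077 ≈ 18399 m.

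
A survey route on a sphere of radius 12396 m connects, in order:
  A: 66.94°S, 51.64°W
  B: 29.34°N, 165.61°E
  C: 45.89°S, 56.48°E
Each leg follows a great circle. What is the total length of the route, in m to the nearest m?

Leg A→B: central angle 2.3784 rad, distance 29482.7 m.
Leg B→C: central angle 2.1539 rad, distance 26700.3 m.
Total: 29482.7 + 26700.3 ≈ 56183 m.

56183 m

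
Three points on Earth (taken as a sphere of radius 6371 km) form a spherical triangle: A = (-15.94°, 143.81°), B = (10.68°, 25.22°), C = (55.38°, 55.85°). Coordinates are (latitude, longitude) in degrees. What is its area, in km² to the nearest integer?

Side lengths (central angles): a = 0.8855, b = 1.7789, c = 2.0979 rad; semiperimeter s = 2.3811.
By l'Huilier's theorem, tan(E/4) = √[tan(s/2) tan((s−a)/2) tan((s−b)/2) tan((s−c)/2)], giving spherical excess E = 1.2408 rad.
Area = E·R² = 1.2408 × (6371)² ≈ 50364693 km².

50364693 km²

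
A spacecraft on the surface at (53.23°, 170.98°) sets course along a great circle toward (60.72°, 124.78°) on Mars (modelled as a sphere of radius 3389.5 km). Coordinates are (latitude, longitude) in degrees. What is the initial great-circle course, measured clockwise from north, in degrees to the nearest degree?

With φ₁ = 0.9290, φ₂ = 1.0598, Δλ = -0.8063 rad, the forward-azimuth formula gives
θ = atan2( sin Δλ cos φ₂ , cos φ₁ sin φ₂ − sin φ₁ cos φ₂ cos Δλ ) = atan2(-0.3530, 0.2510) = -54.59°.
Adding 360° brings this into [0°, 360°): 305°.

305°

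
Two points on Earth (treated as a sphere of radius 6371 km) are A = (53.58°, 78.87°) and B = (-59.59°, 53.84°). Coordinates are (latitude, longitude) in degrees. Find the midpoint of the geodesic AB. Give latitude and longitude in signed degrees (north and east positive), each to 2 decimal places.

Central angle δ = 2.0061 rad. Interpolating on the sphere with fraction f = 0.5:
P = [sin((1−f)δ)·A + sin(fδ)·B] / sin δ = 0.9298·A + 0.9298·B in Cartesian coordinates,
giving P = (0.3843, 0.9217, -0.0537), i.e. latitude -3.08°, longitude 67.37°.

-3.08°, 67.37°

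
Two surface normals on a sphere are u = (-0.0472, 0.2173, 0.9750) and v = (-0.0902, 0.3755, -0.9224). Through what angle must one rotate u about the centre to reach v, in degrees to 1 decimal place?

u·v = -0.8135; |u| = 1.0000, |v| = 1.0000.
cos θ = (u·v)/(|u||v|) = -0.8135, so θ = 144.4°.

144.4°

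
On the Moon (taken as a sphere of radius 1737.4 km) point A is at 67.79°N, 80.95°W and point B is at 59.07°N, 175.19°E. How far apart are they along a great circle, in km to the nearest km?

With latitudes φ₁ = 67.790°, φ₂ = 59.070° and longitude difference Δλ = -103.860°:
cos c = sin φ₁ sin φ₂ + cos φ₁ cos φ₂ cos Δλ = (0.9258)(0.8578) + (0.3780)(0.5140)(-0.2396) = 0.74761,
so c = arccos(0.74761) = 0.72634 rad.
Distance = R·c = 1737.4 × 0.7263 ≈ 1262 km.

1262 km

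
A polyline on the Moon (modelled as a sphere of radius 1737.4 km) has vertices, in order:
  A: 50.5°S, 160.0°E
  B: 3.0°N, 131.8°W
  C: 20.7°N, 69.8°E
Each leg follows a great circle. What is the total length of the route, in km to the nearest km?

Leg A→B: central angle 1.3740 rad, distance 2387.2 km.
Leg B→C: central angle 2.5869 rad, distance 4494.5 km.
Total: 2387.2 + 4494.5 ≈ 6882 km.

6882 km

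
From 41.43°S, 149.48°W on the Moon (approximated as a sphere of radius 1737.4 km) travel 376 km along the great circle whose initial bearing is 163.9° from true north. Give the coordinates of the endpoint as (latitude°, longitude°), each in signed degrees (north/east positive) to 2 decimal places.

-53.22°, -143.77°

Angular distance δ = d/R = 376/1737.4 = 0.21642 rad; initial bearing θ = 2.8606 rad.
sin φ₂ = sin φ₁ cos δ + cos φ₁ sin δ cos θ = (-0.6617)(0.9767) + (0.7498)(0.2147)(-0.9608) = -0.8010, so φ₂ = -53.22°.
Δλ = atan2(sin θ sin δ cos φ₁, cos δ − sin φ₁ sin φ₂) = atan2(0.0446, 0.4467) = 5.708°.
λ₂ = -149.480° + 5.708° = -143.77°.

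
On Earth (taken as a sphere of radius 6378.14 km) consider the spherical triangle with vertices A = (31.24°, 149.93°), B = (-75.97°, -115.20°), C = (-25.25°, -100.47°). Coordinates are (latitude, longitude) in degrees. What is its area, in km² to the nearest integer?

65376358 km²

Side lengths (central angles): a = 0.8945, b = 2.0722, c = 2.1185 rad; semiperimeter s = 2.5426.
By l'Huilier's theorem, tan(E/4) = √[tan(s/2) tan((s−a)/2) tan((s−b)/2) tan((s−c)/2)], giving spherical excess E = 1.6071 rad.
Area = E·R² = 1.6071 × (6378.14)² ≈ 65376358 km².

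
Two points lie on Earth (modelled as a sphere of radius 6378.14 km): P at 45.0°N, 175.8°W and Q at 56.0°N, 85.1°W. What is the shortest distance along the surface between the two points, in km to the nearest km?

6062 km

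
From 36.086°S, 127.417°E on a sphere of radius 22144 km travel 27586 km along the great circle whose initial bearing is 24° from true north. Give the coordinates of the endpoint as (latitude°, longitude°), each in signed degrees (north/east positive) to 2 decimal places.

Angular distance δ = d/R = 27586/22144 = 1.24576 rad; initial bearing θ = 0.4189 rad.
sin φ₂ = sin φ₁ cos δ + cos φ₁ sin δ cos θ = (-0.5890)(0.3193) + (0.8081)(0.9476)(0.9135) = 0.5115, so φ₂ = 30.76°.
Δλ = atan2(sin θ sin δ cos φ₁, cos δ − sin φ₁ sin φ₂) = atan2(0.3115, 0.6206) = 26.652°.
λ₂ = 127.417° + 26.652° = 154.07°.

30.76°, 154.07°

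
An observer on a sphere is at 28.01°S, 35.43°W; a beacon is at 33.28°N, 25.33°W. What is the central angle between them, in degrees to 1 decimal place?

With latitudes φ₁ = -28.010°, φ₂ = 33.280° and longitude difference Δλ = 10.100°:
Haversine: a = sin²(Δφ/2) + cos φ₁ cos φ₂ sin²(Δλ/2) = 0.2598 + (0.8829)(0.8360)(0.0077) = 0.26553.
Central angle c = 2·arcsin(√a) = 1.08271 rad.
So the angular separation is 62.0°.

62.0°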